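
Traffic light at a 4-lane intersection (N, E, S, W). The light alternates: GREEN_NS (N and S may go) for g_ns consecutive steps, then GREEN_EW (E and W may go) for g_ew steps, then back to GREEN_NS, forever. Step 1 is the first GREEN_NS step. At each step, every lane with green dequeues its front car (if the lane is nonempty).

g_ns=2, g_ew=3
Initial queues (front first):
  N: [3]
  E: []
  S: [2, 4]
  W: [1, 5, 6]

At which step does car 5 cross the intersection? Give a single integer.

Step 1 [NS]: N:car3-GO,E:wait,S:car2-GO,W:wait | queues: N=0 E=0 S=1 W=3
Step 2 [NS]: N:empty,E:wait,S:car4-GO,W:wait | queues: N=0 E=0 S=0 W=3
Step 3 [EW]: N:wait,E:empty,S:wait,W:car1-GO | queues: N=0 E=0 S=0 W=2
Step 4 [EW]: N:wait,E:empty,S:wait,W:car5-GO | queues: N=0 E=0 S=0 W=1
Step 5 [EW]: N:wait,E:empty,S:wait,W:car6-GO | queues: N=0 E=0 S=0 W=0
Car 5 crosses at step 4

4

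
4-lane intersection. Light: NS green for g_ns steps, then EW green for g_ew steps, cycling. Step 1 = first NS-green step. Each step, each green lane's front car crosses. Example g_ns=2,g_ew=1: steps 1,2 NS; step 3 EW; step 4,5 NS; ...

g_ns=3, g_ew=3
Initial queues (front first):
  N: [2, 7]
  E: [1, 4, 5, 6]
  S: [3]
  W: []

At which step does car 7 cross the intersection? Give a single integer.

Step 1 [NS]: N:car2-GO,E:wait,S:car3-GO,W:wait | queues: N=1 E=4 S=0 W=0
Step 2 [NS]: N:car7-GO,E:wait,S:empty,W:wait | queues: N=0 E=4 S=0 W=0
Step 3 [NS]: N:empty,E:wait,S:empty,W:wait | queues: N=0 E=4 S=0 W=0
Step 4 [EW]: N:wait,E:car1-GO,S:wait,W:empty | queues: N=0 E=3 S=0 W=0
Step 5 [EW]: N:wait,E:car4-GO,S:wait,W:empty | queues: N=0 E=2 S=0 W=0
Step 6 [EW]: N:wait,E:car5-GO,S:wait,W:empty | queues: N=0 E=1 S=0 W=0
Step 7 [NS]: N:empty,E:wait,S:empty,W:wait | queues: N=0 E=1 S=0 W=0
Step 8 [NS]: N:empty,E:wait,S:empty,W:wait | queues: N=0 E=1 S=0 W=0
Step 9 [NS]: N:empty,E:wait,S:empty,W:wait | queues: N=0 E=1 S=0 W=0
Step 10 [EW]: N:wait,E:car6-GO,S:wait,W:empty | queues: N=0 E=0 S=0 W=0
Car 7 crosses at step 2

2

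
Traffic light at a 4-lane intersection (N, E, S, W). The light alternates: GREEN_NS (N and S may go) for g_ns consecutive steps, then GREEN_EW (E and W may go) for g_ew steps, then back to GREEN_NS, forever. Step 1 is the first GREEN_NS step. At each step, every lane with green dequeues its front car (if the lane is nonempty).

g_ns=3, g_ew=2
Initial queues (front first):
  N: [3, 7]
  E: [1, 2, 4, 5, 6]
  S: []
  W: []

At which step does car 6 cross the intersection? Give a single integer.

Step 1 [NS]: N:car3-GO,E:wait,S:empty,W:wait | queues: N=1 E=5 S=0 W=0
Step 2 [NS]: N:car7-GO,E:wait,S:empty,W:wait | queues: N=0 E=5 S=0 W=0
Step 3 [NS]: N:empty,E:wait,S:empty,W:wait | queues: N=0 E=5 S=0 W=0
Step 4 [EW]: N:wait,E:car1-GO,S:wait,W:empty | queues: N=0 E=4 S=0 W=0
Step 5 [EW]: N:wait,E:car2-GO,S:wait,W:empty | queues: N=0 E=3 S=0 W=0
Step 6 [NS]: N:empty,E:wait,S:empty,W:wait | queues: N=0 E=3 S=0 W=0
Step 7 [NS]: N:empty,E:wait,S:empty,W:wait | queues: N=0 E=3 S=0 W=0
Step 8 [NS]: N:empty,E:wait,S:empty,W:wait | queues: N=0 E=3 S=0 W=0
Step 9 [EW]: N:wait,E:car4-GO,S:wait,W:empty | queues: N=0 E=2 S=0 W=0
Step 10 [EW]: N:wait,E:car5-GO,S:wait,W:empty | queues: N=0 E=1 S=0 W=0
Step 11 [NS]: N:empty,E:wait,S:empty,W:wait | queues: N=0 E=1 S=0 W=0
Step 12 [NS]: N:empty,E:wait,S:empty,W:wait | queues: N=0 E=1 S=0 W=0
Step 13 [NS]: N:empty,E:wait,S:empty,W:wait | queues: N=0 E=1 S=0 W=0
Step 14 [EW]: N:wait,E:car6-GO,S:wait,W:empty | queues: N=0 E=0 S=0 W=0
Car 6 crosses at step 14

14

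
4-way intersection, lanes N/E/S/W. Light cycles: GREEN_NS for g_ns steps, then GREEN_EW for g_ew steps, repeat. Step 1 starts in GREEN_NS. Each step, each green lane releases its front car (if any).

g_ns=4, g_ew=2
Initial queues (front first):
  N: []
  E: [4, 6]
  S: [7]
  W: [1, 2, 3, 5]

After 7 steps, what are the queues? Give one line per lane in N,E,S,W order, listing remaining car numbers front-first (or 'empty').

Step 1 [NS]: N:empty,E:wait,S:car7-GO,W:wait | queues: N=0 E=2 S=0 W=4
Step 2 [NS]: N:empty,E:wait,S:empty,W:wait | queues: N=0 E=2 S=0 W=4
Step 3 [NS]: N:empty,E:wait,S:empty,W:wait | queues: N=0 E=2 S=0 W=4
Step 4 [NS]: N:empty,E:wait,S:empty,W:wait | queues: N=0 E=2 S=0 W=4
Step 5 [EW]: N:wait,E:car4-GO,S:wait,W:car1-GO | queues: N=0 E=1 S=0 W=3
Step 6 [EW]: N:wait,E:car6-GO,S:wait,W:car2-GO | queues: N=0 E=0 S=0 W=2
Step 7 [NS]: N:empty,E:wait,S:empty,W:wait | queues: N=0 E=0 S=0 W=2

N: empty
E: empty
S: empty
W: 3 5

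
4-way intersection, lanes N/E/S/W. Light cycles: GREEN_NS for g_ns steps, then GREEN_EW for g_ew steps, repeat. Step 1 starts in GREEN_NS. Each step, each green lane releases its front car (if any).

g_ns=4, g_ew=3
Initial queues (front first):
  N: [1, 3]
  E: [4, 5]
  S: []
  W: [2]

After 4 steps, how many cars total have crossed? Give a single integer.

Step 1 [NS]: N:car1-GO,E:wait,S:empty,W:wait | queues: N=1 E=2 S=0 W=1
Step 2 [NS]: N:car3-GO,E:wait,S:empty,W:wait | queues: N=0 E=2 S=0 W=1
Step 3 [NS]: N:empty,E:wait,S:empty,W:wait | queues: N=0 E=2 S=0 W=1
Step 4 [NS]: N:empty,E:wait,S:empty,W:wait | queues: N=0 E=2 S=0 W=1
Cars crossed by step 4: 2

Answer: 2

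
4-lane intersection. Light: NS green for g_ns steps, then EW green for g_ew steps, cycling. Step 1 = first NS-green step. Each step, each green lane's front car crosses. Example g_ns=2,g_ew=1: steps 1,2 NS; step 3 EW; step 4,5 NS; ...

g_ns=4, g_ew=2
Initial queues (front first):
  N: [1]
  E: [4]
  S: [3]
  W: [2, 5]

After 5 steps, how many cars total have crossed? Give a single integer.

Step 1 [NS]: N:car1-GO,E:wait,S:car3-GO,W:wait | queues: N=0 E=1 S=0 W=2
Step 2 [NS]: N:empty,E:wait,S:empty,W:wait | queues: N=0 E=1 S=0 W=2
Step 3 [NS]: N:empty,E:wait,S:empty,W:wait | queues: N=0 E=1 S=0 W=2
Step 4 [NS]: N:empty,E:wait,S:empty,W:wait | queues: N=0 E=1 S=0 W=2
Step 5 [EW]: N:wait,E:car4-GO,S:wait,W:car2-GO | queues: N=0 E=0 S=0 W=1
Cars crossed by step 5: 4

Answer: 4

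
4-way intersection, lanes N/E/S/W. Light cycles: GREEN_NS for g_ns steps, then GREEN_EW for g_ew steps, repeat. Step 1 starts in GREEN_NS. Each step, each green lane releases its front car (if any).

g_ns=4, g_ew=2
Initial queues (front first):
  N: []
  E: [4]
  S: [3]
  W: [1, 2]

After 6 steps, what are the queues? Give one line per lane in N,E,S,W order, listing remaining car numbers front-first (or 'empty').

Step 1 [NS]: N:empty,E:wait,S:car3-GO,W:wait | queues: N=0 E=1 S=0 W=2
Step 2 [NS]: N:empty,E:wait,S:empty,W:wait | queues: N=0 E=1 S=0 W=2
Step 3 [NS]: N:empty,E:wait,S:empty,W:wait | queues: N=0 E=1 S=0 W=2
Step 4 [NS]: N:empty,E:wait,S:empty,W:wait | queues: N=0 E=1 S=0 W=2
Step 5 [EW]: N:wait,E:car4-GO,S:wait,W:car1-GO | queues: N=0 E=0 S=0 W=1
Step 6 [EW]: N:wait,E:empty,S:wait,W:car2-GO | queues: N=0 E=0 S=0 W=0

N: empty
E: empty
S: empty
W: empty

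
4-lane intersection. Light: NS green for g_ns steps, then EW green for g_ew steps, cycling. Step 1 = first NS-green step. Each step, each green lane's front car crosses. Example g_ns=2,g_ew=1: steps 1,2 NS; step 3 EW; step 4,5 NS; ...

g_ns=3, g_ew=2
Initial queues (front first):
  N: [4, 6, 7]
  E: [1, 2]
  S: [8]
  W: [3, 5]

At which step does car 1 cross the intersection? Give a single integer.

Step 1 [NS]: N:car4-GO,E:wait,S:car8-GO,W:wait | queues: N=2 E=2 S=0 W=2
Step 2 [NS]: N:car6-GO,E:wait,S:empty,W:wait | queues: N=1 E=2 S=0 W=2
Step 3 [NS]: N:car7-GO,E:wait,S:empty,W:wait | queues: N=0 E=2 S=0 W=2
Step 4 [EW]: N:wait,E:car1-GO,S:wait,W:car3-GO | queues: N=0 E=1 S=0 W=1
Step 5 [EW]: N:wait,E:car2-GO,S:wait,W:car5-GO | queues: N=0 E=0 S=0 W=0
Car 1 crosses at step 4

4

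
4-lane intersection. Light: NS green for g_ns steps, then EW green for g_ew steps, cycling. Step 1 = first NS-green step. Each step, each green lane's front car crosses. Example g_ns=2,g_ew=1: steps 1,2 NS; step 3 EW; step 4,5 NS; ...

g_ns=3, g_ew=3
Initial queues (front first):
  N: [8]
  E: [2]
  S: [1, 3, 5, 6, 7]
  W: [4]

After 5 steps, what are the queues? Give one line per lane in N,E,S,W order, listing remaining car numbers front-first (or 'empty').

Step 1 [NS]: N:car8-GO,E:wait,S:car1-GO,W:wait | queues: N=0 E=1 S=4 W=1
Step 2 [NS]: N:empty,E:wait,S:car3-GO,W:wait | queues: N=0 E=1 S=3 W=1
Step 3 [NS]: N:empty,E:wait,S:car5-GO,W:wait | queues: N=0 E=1 S=2 W=1
Step 4 [EW]: N:wait,E:car2-GO,S:wait,W:car4-GO | queues: N=0 E=0 S=2 W=0
Step 5 [EW]: N:wait,E:empty,S:wait,W:empty | queues: N=0 E=0 S=2 W=0

N: empty
E: empty
S: 6 7
W: empty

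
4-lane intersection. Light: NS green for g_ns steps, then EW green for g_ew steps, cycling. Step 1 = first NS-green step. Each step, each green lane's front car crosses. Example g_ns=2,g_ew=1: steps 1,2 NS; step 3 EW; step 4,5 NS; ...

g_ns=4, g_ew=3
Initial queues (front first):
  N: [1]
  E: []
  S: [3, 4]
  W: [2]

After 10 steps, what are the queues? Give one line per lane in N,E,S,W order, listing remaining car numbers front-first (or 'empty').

Step 1 [NS]: N:car1-GO,E:wait,S:car3-GO,W:wait | queues: N=0 E=0 S=1 W=1
Step 2 [NS]: N:empty,E:wait,S:car4-GO,W:wait | queues: N=0 E=0 S=0 W=1
Step 3 [NS]: N:empty,E:wait,S:empty,W:wait | queues: N=0 E=0 S=0 W=1
Step 4 [NS]: N:empty,E:wait,S:empty,W:wait | queues: N=0 E=0 S=0 W=1
Step 5 [EW]: N:wait,E:empty,S:wait,W:car2-GO | queues: N=0 E=0 S=0 W=0

N: empty
E: empty
S: empty
W: empty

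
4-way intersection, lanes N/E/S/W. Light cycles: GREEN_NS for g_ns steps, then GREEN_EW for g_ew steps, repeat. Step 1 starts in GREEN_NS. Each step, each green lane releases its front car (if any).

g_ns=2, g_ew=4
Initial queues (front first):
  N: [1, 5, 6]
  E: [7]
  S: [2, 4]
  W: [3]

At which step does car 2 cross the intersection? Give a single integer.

Step 1 [NS]: N:car1-GO,E:wait,S:car2-GO,W:wait | queues: N=2 E=1 S=1 W=1
Step 2 [NS]: N:car5-GO,E:wait,S:car4-GO,W:wait | queues: N=1 E=1 S=0 W=1
Step 3 [EW]: N:wait,E:car7-GO,S:wait,W:car3-GO | queues: N=1 E=0 S=0 W=0
Step 4 [EW]: N:wait,E:empty,S:wait,W:empty | queues: N=1 E=0 S=0 W=0
Step 5 [EW]: N:wait,E:empty,S:wait,W:empty | queues: N=1 E=0 S=0 W=0
Step 6 [EW]: N:wait,E:empty,S:wait,W:empty | queues: N=1 E=0 S=0 W=0
Step 7 [NS]: N:car6-GO,E:wait,S:empty,W:wait | queues: N=0 E=0 S=0 W=0
Car 2 crosses at step 1

1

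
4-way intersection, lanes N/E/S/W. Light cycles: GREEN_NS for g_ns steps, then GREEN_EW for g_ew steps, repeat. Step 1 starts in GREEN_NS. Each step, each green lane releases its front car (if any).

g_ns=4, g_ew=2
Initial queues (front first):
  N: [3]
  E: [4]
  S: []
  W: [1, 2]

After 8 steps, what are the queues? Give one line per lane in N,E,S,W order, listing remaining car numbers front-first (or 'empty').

Step 1 [NS]: N:car3-GO,E:wait,S:empty,W:wait | queues: N=0 E=1 S=0 W=2
Step 2 [NS]: N:empty,E:wait,S:empty,W:wait | queues: N=0 E=1 S=0 W=2
Step 3 [NS]: N:empty,E:wait,S:empty,W:wait | queues: N=0 E=1 S=0 W=2
Step 4 [NS]: N:empty,E:wait,S:empty,W:wait | queues: N=0 E=1 S=0 W=2
Step 5 [EW]: N:wait,E:car4-GO,S:wait,W:car1-GO | queues: N=0 E=0 S=0 W=1
Step 6 [EW]: N:wait,E:empty,S:wait,W:car2-GO | queues: N=0 E=0 S=0 W=0

N: empty
E: empty
S: empty
W: empty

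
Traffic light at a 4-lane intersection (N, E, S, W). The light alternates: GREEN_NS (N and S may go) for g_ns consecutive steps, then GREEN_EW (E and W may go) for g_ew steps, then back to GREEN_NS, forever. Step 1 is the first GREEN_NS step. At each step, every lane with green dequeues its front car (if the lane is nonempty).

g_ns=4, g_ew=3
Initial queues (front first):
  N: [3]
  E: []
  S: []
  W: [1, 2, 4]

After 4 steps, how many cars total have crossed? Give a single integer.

Step 1 [NS]: N:car3-GO,E:wait,S:empty,W:wait | queues: N=0 E=0 S=0 W=3
Step 2 [NS]: N:empty,E:wait,S:empty,W:wait | queues: N=0 E=0 S=0 W=3
Step 3 [NS]: N:empty,E:wait,S:empty,W:wait | queues: N=0 E=0 S=0 W=3
Step 4 [NS]: N:empty,E:wait,S:empty,W:wait | queues: N=0 E=0 S=0 W=3
Cars crossed by step 4: 1

Answer: 1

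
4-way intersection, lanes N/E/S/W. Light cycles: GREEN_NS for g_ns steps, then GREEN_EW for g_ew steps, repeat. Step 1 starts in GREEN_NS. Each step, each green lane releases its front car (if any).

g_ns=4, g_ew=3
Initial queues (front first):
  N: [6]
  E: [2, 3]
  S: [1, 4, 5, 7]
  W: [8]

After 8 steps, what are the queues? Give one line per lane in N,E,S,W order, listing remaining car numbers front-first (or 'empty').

Step 1 [NS]: N:car6-GO,E:wait,S:car1-GO,W:wait | queues: N=0 E=2 S=3 W=1
Step 2 [NS]: N:empty,E:wait,S:car4-GO,W:wait | queues: N=0 E=2 S=2 W=1
Step 3 [NS]: N:empty,E:wait,S:car5-GO,W:wait | queues: N=0 E=2 S=1 W=1
Step 4 [NS]: N:empty,E:wait,S:car7-GO,W:wait | queues: N=0 E=2 S=0 W=1
Step 5 [EW]: N:wait,E:car2-GO,S:wait,W:car8-GO | queues: N=0 E=1 S=0 W=0
Step 6 [EW]: N:wait,E:car3-GO,S:wait,W:empty | queues: N=0 E=0 S=0 W=0

N: empty
E: empty
S: empty
W: empty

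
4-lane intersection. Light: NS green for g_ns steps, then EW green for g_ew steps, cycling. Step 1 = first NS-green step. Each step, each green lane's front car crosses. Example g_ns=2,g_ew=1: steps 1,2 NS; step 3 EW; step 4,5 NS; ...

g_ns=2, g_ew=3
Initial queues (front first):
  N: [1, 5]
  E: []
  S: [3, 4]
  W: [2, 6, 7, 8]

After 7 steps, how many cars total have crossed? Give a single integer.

Answer: 7

Derivation:
Step 1 [NS]: N:car1-GO,E:wait,S:car3-GO,W:wait | queues: N=1 E=0 S=1 W=4
Step 2 [NS]: N:car5-GO,E:wait,S:car4-GO,W:wait | queues: N=0 E=0 S=0 W=4
Step 3 [EW]: N:wait,E:empty,S:wait,W:car2-GO | queues: N=0 E=0 S=0 W=3
Step 4 [EW]: N:wait,E:empty,S:wait,W:car6-GO | queues: N=0 E=0 S=0 W=2
Step 5 [EW]: N:wait,E:empty,S:wait,W:car7-GO | queues: N=0 E=0 S=0 W=1
Step 6 [NS]: N:empty,E:wait,S:empty,W:wait | queues: N=0 E=0 S=0 W=1
Step 7 [NS]: N:empty,E:wait,S:empty,W:wait | queues: N=0 E=0 S=0 W=1
Cars crossed by step 7: 7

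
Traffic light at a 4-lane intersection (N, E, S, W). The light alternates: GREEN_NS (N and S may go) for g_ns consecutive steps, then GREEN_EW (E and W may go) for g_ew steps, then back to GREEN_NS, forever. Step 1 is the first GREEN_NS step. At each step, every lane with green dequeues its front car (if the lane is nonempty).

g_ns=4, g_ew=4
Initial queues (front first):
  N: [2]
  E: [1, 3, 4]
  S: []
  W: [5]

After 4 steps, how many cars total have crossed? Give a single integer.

Step 1 [NS]: N:car2-GO,E:wait,S:empty,W:wait | queues: N=0 E=3 S=0 W=1
Step 2 [NS]: N:empty,E:wait,S:empty,W:wait | queues: N=0 E=3 S=0 W=1
Step 3 [NS]: N:empty,E:wait,S:empty,W:wait | queues: N=0 E=3 S=0 W=1
Step 4 [NS]: N:empty,E:wait,S:empty,W:wait | queues: N=0 E=3 S=0 W=1
Cars crossed by step 4: 1

Answer: 1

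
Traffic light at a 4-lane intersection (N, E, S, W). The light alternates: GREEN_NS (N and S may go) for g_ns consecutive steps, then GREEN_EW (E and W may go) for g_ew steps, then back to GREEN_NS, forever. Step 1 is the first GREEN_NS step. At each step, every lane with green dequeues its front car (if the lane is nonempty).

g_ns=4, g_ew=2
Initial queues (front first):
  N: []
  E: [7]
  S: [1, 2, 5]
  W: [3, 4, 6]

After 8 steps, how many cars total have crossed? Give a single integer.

Step 1 [NS]: N:empty,E:wait,S:car1-GO,W:wait | queues: N=0 E=1 S=2 W=3
Step 2 [NS]: N:empty,E:wait,S:car2-GO,W:wait | queues: N=0 E=1 S=1 W=3
Step 3 [NS]: N:empty,E:wait,S:car5-GO,W:wait | queues: N=0 E=1 S=0 W=3
Step 4 [NS]: N:empty,E:wait,S:empty,W:wait | queues: N=0 E=1 S=0 W=3
Step 5 [EW]: N:wait,E:car7-GO,S:wait,W:car3-GO | queues: N=0 E=0 S=0 W=2
Step 6 [EW]: N:wait,E:empty,S:wait,W:car4-GO | queues: N=0 E=0 S=0 W=1
Step 7 [NS]: N:empty,E:wait,S:empty,W:wait | queues: N=0 E=0 S=0 W=1
Step 8 [NS]: N:empty,E:wait,S:empty,W:wait | queues: N=0 E=0 S=0 W=1
Cars crossed by step 8: 6

Answer: 6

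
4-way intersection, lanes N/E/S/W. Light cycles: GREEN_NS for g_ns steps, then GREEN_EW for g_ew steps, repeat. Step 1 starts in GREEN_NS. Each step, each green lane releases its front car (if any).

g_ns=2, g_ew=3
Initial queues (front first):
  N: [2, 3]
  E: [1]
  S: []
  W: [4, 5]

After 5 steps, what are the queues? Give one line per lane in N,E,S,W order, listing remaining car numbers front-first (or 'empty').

Step 1 [NS]: N:car2-GO,E:wait,S:empty,W:wait | queues: N=1 E=1 S=0 W=2
Step 2 [NS]: N:car3-GO,E:wait,S:empty,W:wait | queues: N=0 E=1 S=0 W=2
Step 3 [EW]: N:wait,E:car1-GO,S:wait,W:car4-GO | queues: N=0 E=0 S=0 W=1
Step 4 [EW]: N:wait,E:empty,S:wait,W:car5-GO | queues: N=0 E=0 S=0 W=0

N: empty
E: empty
S: empty
W: empty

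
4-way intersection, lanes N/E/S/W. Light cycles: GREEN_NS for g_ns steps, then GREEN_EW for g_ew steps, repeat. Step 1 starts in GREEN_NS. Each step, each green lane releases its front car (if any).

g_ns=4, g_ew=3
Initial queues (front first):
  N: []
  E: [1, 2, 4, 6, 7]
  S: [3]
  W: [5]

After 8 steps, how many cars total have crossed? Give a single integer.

Step 1 [NS]: N:empty,E:wait,S:car3-GO,W:wait | queues: N=0 E=5 S=0 W=1
Step 2 [NS]: N:empty,E:wait,S:empty,W:wait | queues: N=0 E=5 S=0 W=1
Step 3 [NS]: N:empty,E:wait,S:empty,W:wait | queues: N=0 E=5 S=0 W=1
Step 4 [NS]: N:empty,E:wait,S:empty,W:wait | queues: N=0 E=5 S=0 W=1
Step 5 [EW]: N:wait,E:car1-GO,S:wait,W:car5-GO | queues: N=0 E=4 S=0 W=0
Step 6 [EW]: N:wait,E:car2-GO,S:wait,W:empty | queues: N=0 E=3 S=0 W=0
Step 7 [EW]: N:wait,E:car4-GO,S:wait,W:empty | queues: N=0 E=2 S=0 W=0
Step 8 [NS]: N:empty,E:wait,S:empty,W:wait | queues: N=0 E=2 S=0 W=0
Cars crossed by step 8: 5

Answer: 5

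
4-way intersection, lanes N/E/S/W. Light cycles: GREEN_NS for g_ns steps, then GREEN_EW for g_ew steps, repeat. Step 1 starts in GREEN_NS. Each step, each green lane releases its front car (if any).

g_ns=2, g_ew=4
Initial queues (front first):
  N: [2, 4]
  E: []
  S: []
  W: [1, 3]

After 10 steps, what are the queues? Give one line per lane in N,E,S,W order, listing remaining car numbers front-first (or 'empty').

Step 1 [NS]: N:car2-GO,E:wait,S:empty,W:wait | queues: N=1 E=0 S=0 W=2
Step 2 [NS]: N:car4-GO,E:wait,S:empty,W:wait | queues: N=0 E=0 S=0 W=2
Step 3 [EW]: N:wait,E:empty,S:wait,W:car1-GO | queues: N=0 E=0 S=0 W=1
Step 4 [EW]: N:wait,E:empty,S:wait,W:car3-GO | queues: N=0 E=0 S=0 W=0

N: empty
E: empty
S: empty
W: empty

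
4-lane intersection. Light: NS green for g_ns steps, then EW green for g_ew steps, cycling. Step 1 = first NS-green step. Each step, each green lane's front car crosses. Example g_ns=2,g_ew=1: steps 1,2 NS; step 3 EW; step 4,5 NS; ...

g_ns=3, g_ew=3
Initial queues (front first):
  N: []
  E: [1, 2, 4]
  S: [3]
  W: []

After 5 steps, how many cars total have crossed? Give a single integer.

Step 1 [NS]: N:empty,E:wait,S:car3-GO,W:wait | queues: N=0 E=3 S=0 W=0
Step 2 [NS]: N:empty,E:wait,S:empty,W:wait | queues: N=0 E=3 S=0 W=0
Step 3 [NS]: N:empty,E:wait,S:empty,W:wait | queues: N=0 E=3 S=0 W=0
Step 4 [EW]: N:wait,E:car1-GO,S:wait,W:empty | queues: N=0 E=2 S=0 W=0
Step 5 [EW]: N:wait,E:car2-GO,S:wait,W:empty | queues: N=0 E=1 S=0 W=0
Cars crossed by step 5: 3

Answer: 3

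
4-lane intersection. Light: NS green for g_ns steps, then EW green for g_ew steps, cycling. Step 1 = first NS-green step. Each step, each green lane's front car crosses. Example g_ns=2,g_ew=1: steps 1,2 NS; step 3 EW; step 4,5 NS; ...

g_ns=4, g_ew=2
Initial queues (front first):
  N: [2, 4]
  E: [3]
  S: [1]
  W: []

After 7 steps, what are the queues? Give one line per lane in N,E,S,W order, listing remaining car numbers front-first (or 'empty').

Step 1 [NS]: N:car2-GO,E:wait,S:car1-GO,W:wait | queues: N=1 E=1 S=0 W=0
Step 2 [NS]: N:car4-GO,E:wait,S:empty,W:wait | queues: N=0 E=1 S=0 W=0
Step 3 [NS]: N:empty,E:wait,S:empty,W:wait | queues: N=0 E=1 S=0 W=0
Step 4 [NS]: N:empty,E:wait,S:empty,W:wait | queues: N=0 E=1 S=0 W=0
Step 5 [EW]: N:wait,E:car3-GO,S:wait,W:empty | queues: N=0 E=0 S=0 W=0

N: empty
E: empty
S: empty
W: empty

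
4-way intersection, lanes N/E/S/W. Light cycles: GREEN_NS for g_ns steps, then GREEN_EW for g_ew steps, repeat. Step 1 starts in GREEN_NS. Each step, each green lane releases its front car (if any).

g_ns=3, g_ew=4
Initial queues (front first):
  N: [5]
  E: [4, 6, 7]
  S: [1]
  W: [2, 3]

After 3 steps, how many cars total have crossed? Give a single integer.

Answer: 2

Derivation:
Step 1 [NS]: N:car5-GO,E:wait,S:car1-GO,W:wait | queues: N=0 E=3 S=0 W=2
Step 2 [NS]: N:empty,E:wait,S:empty,W:wait | queues: N=0 E=3 S=0 W=2
Step 3 [NS]: N:empty,E:wait,S:empty,W:wait | queues: N=0 E=3 S=0 W=2
Cars crossed by step 3: 2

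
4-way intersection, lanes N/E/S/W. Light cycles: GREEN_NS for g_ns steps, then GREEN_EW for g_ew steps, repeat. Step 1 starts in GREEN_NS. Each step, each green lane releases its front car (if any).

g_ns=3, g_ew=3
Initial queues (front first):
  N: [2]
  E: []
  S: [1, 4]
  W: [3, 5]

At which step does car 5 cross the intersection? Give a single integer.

Step 1 [NS]: N:car2-GO,E:wait,S:car1-GO,W:wait | queues: N=0 E=0 S=1 W=2
Step 2 [NS]: N:empty,E:wait,S:car4-GO,W:wait | queues: N=0 E=0 S=0 W=2
Step 3 [NS]: N:empty,E:wait,S:empty,W:wait | queues: N=0 E=0 S=0 W=2
Step 4 [EW]: N:wait,E:empty,S:wait,W:car3-GO | queues: N=0 E=0 S=0 W=1
Step 5 [EW]: N:wait,E:empty,S:wait,W:car5-GO | queues: N=0 E=0 S=0 W=0
Car 5 crosses at step 5

5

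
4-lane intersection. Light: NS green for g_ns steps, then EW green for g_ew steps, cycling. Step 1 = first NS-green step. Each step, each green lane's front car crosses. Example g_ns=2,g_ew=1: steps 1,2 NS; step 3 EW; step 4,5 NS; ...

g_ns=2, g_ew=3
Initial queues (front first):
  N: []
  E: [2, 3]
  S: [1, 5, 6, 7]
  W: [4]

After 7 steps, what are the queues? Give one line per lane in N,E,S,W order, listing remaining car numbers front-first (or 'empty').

Step 1 [NS]: N:empty,E:wait,S:car1-GO,W:wait | queues: N=0 E=2 S=3 W=1
Step 2 [NS]: N:empty,E:wait,S:car5-GO,W:wait | queues: N=0 E=2 S=2 W=1
Step 3 [EW]: N:wait,E:car2-GO,S:wait,W:car4-GO | queues: N=0 E=1 S=2 W=0
Step 4 [EW]: N:wait,E:car3-GO,S:wait,W:empty | queues: N=0 E=0 S=2 W=0
Step 5 [EW]: N:wait,E:empty,S:wait,W:empty | queues: N=0 E=0 S=2 W=0
Step 6 [NS]: N:empty,E:wait,S:car6-GO,W:wait | queues: N=0 E=0 S=1 W=0
Step 7 [NS]: N:empty,E:wait,S:car7-GO,W:wait | queues: N=0 E=0 S=0 W=0

N: empty
E: empty
S: empty
W: empty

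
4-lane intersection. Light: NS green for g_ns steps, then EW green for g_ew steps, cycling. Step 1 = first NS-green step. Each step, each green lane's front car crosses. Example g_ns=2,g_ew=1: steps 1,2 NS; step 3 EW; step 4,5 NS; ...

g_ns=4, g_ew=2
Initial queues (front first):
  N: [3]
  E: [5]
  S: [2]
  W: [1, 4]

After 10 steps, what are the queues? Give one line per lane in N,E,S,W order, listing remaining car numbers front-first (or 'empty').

Step 1 [NS]: N:car3-GO,E:wait,S:car2-GO,W:wait | queues: N=0 E=1 S=0 W=2
Step 2 [NS]: N:empty,E:wait,S:empty,W:wait | queues: N=0 E=1 S=0 W=2
Step 3 [NS]: N:empty,E:wait,S:empty,W:wait | queues: N=0 E=1 S=0 W=2
Step 4 [NS]: N:empty,E:wait,S:empty,W:wait | queues: N=0 E=1 S=0 W=2
Step 5 [EW]: N:wait,E:car5-GO,S:wait,W:car1-GO | queues: N=0 E=0 S=0 W=1
Step 6 [EW]: N:wait,E:empty,S:wait,W:car4-GO | queues: N=0 E=0 S=0 W=0

N: empty
E: empty
S: empty
W: empty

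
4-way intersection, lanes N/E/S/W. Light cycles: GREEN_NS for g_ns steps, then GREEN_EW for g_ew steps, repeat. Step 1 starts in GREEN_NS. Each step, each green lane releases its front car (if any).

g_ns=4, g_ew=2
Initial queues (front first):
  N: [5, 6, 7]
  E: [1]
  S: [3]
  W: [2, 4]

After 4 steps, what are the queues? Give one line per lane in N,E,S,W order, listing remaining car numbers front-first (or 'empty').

Step 1 [NS]: N:car5-GO,E:wait,S:car3-GO,W:wait | queues: N=2 E=1 S=0 W=2
Step 2 [NS]: N:car6-GO,E:wait,S:empty,W:wait | queues: N=1 E=1 S=0 W=2
Step 3 [NS]: N:car7-GO,E:wait,S:empty,W:wait | queues: N=0 E=1 S=0 W=2
Step 4 [NS]: N:empty,E:wait,S:empty,W:wait | queues: N=0 E=1 S=0 W=2

N: empty
E: 1
S: empty
W: 2 4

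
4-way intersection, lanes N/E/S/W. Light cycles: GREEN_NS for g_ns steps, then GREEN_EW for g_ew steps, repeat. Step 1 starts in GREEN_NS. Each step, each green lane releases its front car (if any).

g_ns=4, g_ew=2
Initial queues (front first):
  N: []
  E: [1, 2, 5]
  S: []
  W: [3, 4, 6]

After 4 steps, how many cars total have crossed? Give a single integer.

Step 1 [NS]: N:empty,E:wait,S:empty,W:wait | queues: N=0 E=3 S=0 W=3
Step 2 [NS]: N:empty,E:wait,S:empty,W:wait | queues: N=0 E=3 S=0 W=3
Step 3 [NS]: N:empty,E:wait,S:empty,W:wait | queues: N=0 E=3 S=0 W=3
Step 4 [NS]: N:empty,E:wait,S:empty,W:wait | queues: N=0 E=3 S=0 W=3
Cars crossed by step 4: 0

Answer: 0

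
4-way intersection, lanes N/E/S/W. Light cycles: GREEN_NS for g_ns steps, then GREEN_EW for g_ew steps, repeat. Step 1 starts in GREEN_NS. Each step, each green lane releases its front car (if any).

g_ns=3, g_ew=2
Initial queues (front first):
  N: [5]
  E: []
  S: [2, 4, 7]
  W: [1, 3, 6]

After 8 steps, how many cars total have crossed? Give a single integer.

Answer: 6

Derivation:
Step 1 [NS]: N:car5-GO,E:wait,S:car2-GO,W:wait | queues: N=0 E=0 S=2 W=3
Step 2 [NS]: N:empty,E:wait,S:car4-GO,W:wait | queues: N=0 E=0 S=1 W=3
Step 3 [NS]: N:empty,E:wait,S:car7-GO,W:wait | queues: N=0 E=0 S=0 W=3
Step 4 [EW]: N:wait,E:empty,S:wait,W:car1-GO | queues: N=0 E=0 S=0 W=2
Step 5 [EW]: N:wait,E:empty,S:wait,W:car3-GO | queues: N=0 E=0 S=0 W=1
Step 6 [NS]: N:empty,E:wait,S:empty,W:wait | queues: N=0 E=0 S=0 W=1
Step 7 [NS]: N:empty,E:wait,S:empty,W:wait | queues: N=0 E=0 S=0 W=1
Step 8 [NS]: N:empty,E:wait,S:empty,W:wait | queues: N=0 E=0 S=0 W=1
Cars crossed by step 8: 6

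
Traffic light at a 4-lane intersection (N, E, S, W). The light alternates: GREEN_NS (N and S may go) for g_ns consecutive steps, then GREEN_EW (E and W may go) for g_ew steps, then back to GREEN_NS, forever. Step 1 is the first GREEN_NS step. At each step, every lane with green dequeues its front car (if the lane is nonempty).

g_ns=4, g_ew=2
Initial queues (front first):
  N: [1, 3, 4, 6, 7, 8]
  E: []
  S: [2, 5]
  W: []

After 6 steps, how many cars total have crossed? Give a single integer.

Answer: 6

Derivation:
Step 1 [NS]: N:car1-GO,E:wait,S:car2-GO,W:wait | queues: N=5 E=0 S=1 W=0
Step 2 [NS]: N:car3-GO,E:wait,S:car5-GO,W:wait | queues: N=4 E=0 S=0 W=0
Step 3 [NS]: N:car4-GO,E:wait,S:empty,W:wait | queues: N=3 E=0 S=0 W=0
Step 4 [NS]: N:car6-GO,E:wait,S:empty,W:wait | queues: N=2 E=0 S=0 W=0
Step 5 [EW]: N:wait,E:empty,S:wait,W:empty | queues: N=2 E=0 S=0 W=0
Step 6 [EW]: N:wait,E:empty,S:wait,W:empty | queues: N=2 E=0 S=0 W=0
Cars crossed by step 6: 6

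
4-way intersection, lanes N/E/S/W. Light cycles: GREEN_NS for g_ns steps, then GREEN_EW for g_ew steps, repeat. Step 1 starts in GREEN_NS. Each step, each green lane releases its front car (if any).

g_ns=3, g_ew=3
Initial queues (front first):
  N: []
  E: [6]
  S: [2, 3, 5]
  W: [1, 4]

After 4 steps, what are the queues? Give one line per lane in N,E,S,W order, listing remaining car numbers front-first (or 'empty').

Step 1 [NS]: N:empty,E:wait,S:car2-GO,W:wait | queues: N=0 E=1 S=2 W=2
Step 2 [NS]: N:empty,E:wait,S:car3-GO,W:wait | queues: N=0 E=1 S=1 W=2
Step 3 [NS]: N:empty,E:wait,S:car5-GO,W:wait | queues: N=0 E=1 S=0 W=2
Step 4 [EW]: N:wait,E:car6-GO,S:wait,W:car1-GO | queues: N=0 E=0 S=0 W=1

N: empty
E: empty
S: empty
W: 4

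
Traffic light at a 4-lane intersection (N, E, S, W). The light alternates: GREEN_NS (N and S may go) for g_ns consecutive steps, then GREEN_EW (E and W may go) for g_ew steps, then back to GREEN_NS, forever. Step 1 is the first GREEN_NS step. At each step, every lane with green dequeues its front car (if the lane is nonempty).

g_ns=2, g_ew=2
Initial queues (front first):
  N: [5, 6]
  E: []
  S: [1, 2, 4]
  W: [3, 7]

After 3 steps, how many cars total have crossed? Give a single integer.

Step 1 [NS]: N:car5-GO,E:wait,S:car1-GO,W:wait | queues: N=1 E=0 S=2 W=2
Step 2 [NS]: N:car6-GO,E:wait,S:car2-GO,W:wait | queues: N=0 E=0 S=1 W=2
Step 3 [EW]: N:wait,E:empty,S:wait,W:car3-GO | queues: N=0 E=0 S=1 W=1
Cars crossed by step 3: 5

Answer: 5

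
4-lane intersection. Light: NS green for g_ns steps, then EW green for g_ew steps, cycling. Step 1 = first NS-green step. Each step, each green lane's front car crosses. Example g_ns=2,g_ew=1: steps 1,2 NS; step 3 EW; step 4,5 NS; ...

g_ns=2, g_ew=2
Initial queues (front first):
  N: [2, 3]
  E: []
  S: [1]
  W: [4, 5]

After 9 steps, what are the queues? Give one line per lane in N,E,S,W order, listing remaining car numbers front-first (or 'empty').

Step 1 [NS]: N:car2-GO,E:wait,S:car1-GO,W:wait | queues: N=1 E=0 S=0 W=2
Step 2 [NS]: N:car3-GO,E:wait,S:empty,W:wait | queues: N=0 E=0 S=0 W=2
Step 3 [EW]: N:wait,E:empty,S:wait,W:car4-GO | queues: N=0 E=0 S=0 W=1
Step 4 [EW]: N:wait,E:empty,S:wait,W:car5-GO | queues: N=0 E=0 S=0 W=0

N: empty
E: empty
S: empty
W: empty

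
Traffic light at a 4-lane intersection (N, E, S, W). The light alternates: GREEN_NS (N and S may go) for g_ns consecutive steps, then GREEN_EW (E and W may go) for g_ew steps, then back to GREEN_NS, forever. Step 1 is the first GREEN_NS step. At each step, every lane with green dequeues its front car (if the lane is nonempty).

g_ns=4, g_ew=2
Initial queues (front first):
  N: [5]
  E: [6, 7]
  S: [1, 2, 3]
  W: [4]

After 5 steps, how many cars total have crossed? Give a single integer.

Answer: 6

Derivation:
Step 1 [NS]: N:car5-GO,E:wait,S:car1-GO,W:wait | queues: N=0 E=2 S=2 W=1
Step 2 [NS]: N:empty,E:wait,S:car2-GO,W:wait | queues: N=0 E=2 S=1 W=1
Step 3 [NS]: N:empty,E:wait,S:car3-GO,W:wait | queues: N=0 E=2 S=0 W=1
Step 4 [NS]: N:empty,E:wait,S:empty,W:wait | queues: N=0 E=2 S=0 W=1
Step 5 [EW]: N:wait,E:car6-GO,S:wait,W:car4-GO | queues: N=0 E=1 S=0 W=0
Cars crossed by step 5: 6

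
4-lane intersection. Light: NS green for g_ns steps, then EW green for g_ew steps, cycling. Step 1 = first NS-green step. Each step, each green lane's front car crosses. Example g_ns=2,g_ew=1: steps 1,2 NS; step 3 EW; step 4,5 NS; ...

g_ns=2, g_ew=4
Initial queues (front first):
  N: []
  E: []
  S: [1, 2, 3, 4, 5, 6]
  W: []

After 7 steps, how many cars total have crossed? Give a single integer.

Step 1 [NS]: N:empty,E:wait,S:car1-GO,W:wait | queues: N=0 E=0 S=5 W=0
Step 2 [NS]: N:empty,E:wait,S:car2-GO,W:wait | queues: N=0 E=0 S=4 W=0
Step 3 [EW]: N:wait,E:empty,S:wait,W:empty | queues: N=0 E=0 S=4 W=0
Step 4 [EW]: N:wait,E:empty,S:wait,W:empty | queues: N=0 E=0 S=4 W=0
Step 5 [EW]: N:wait,E:empty,S:wait,W:empty | queues: N=0 E=0 S=4 W=0
Step 6 [EW]: N:wait,E:empty,S:wait,W:empty | queues: N=0 E=0 S=4 W=0
Step 7 [NS]: N:empty,E:wait,S:car3-GO,W:wait | queues: N=0 E=0 S=3 W=0
Cars crossed by step 7: 3

Answer: 3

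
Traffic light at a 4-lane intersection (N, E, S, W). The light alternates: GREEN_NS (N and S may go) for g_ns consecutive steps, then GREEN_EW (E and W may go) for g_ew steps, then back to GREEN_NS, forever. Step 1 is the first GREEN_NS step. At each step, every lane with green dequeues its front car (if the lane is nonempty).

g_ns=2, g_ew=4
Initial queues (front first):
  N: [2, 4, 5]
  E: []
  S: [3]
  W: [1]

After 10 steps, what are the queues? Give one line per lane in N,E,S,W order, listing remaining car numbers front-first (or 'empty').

Step 1 [NS]: N:car2-GO,E:wait,S:car3-GO,W:wait | queues: N=2 E=0 S=0 W=1
Step 2 [NS]: N:car4-GO,E:wait,S:empty,W:wait | queues: N=1 E=0 S=0 W=1
Step 3 [EW]: N:wait,E:empty,S:wait,W:car1-GO | queues: N=1 E=0 S=0 W=0
Step 4 [EW]: N:wait,E:empty,S:wait,W:empty | queues: N=1 E=0 S=0 W=0
Step 5 [EW]: N:wait,E:empty,S:wait,W:empty | queues: N=1 E=0 S=0 W=0
Step 6 [EW]: N:wait,E:empty,S:wait,W:empty | queues: N=1 E=0 S=0 W=0
Step 7 [NS]: N:car5-GO,E:wait,S:empty,W:wait | queues: N=0 E=0 S=0 W=0

N: empty
E: empty
S: empty
W: empty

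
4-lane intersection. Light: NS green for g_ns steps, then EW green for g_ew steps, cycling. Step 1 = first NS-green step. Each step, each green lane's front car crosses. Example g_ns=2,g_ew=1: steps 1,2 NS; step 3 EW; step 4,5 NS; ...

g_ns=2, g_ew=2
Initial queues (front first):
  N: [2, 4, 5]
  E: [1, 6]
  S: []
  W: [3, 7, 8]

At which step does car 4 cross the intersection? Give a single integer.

Step 1 [NS]: N:car2-GO,E:wait,S:empty,W:wait | queues: N=2 E=2 S=0 W=3
Step 2 [NS]: N:car4-GO,E:wait,S:empty,W:wait | queues: N=1 E=2 S=0 W=3
Step 3 [EW]: N:wait,E:car1-GO,S:wait,W:car3-GO | queues: N=1 E=1 S=0 W=2
Step 4 [EW]: N:wait,E:car6-GO,S:wait,W:car7-GO | queues: N=1 E=0 S=0 W=1
Step 5 [NS]: N:car5-GO,E:wait,S:empty,W:wait | queues: N=0 E=0 S=0 W=1
Step 6 [NS]: N:empty,E:wait,S:empty,W:wait | queues: N=0 E=0 S=0 W=1
Step 7 [EW]: N:wait,E:empty,S:wait,W:car8-GO | queues: N=0 E=0 S=0 W=0
Car 4 crosses at step 2

2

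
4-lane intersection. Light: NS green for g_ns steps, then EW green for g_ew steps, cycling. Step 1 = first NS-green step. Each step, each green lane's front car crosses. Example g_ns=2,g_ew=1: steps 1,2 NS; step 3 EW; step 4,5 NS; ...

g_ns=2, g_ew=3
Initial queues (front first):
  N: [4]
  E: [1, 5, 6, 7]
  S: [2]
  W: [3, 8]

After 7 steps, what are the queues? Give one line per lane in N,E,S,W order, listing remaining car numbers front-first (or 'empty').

Step 1 [NS]: N:car4-GO,E:wait,S:car2-GO,W:wait | queues: N=0 E=4 S=0 W=2
Step 2 [NS]: N:empty,E:wait,S:empty,W:wait | queues: N=0 E=4 S=0 W=2
Step 3 [EW]: N:wait,E:car1-GO,S:wait,W:car3-GO | queues: N=0 E=3 S=0 W=1
Step 4 [EW]: N:wait,E:car5-GO,S:wait,W:car8-GO | queues: N=0 E=2 S=0 W=0
Step 5 [EW]: N:wait,E:car6-GO,S:wait,W:empty | queues: N=0 E=1 S=0 W=0
Step 6 [NS]: N:empty,E:wait,S:empty,W:wait | queues: N=0 E=1 S=0 W=0
Step 7 [NS]: N:empty,E:wait,S:empty,W:wait | queues: N=0 E=1 S=0 W=0

N: empty
E: 7
S: empty
W: empty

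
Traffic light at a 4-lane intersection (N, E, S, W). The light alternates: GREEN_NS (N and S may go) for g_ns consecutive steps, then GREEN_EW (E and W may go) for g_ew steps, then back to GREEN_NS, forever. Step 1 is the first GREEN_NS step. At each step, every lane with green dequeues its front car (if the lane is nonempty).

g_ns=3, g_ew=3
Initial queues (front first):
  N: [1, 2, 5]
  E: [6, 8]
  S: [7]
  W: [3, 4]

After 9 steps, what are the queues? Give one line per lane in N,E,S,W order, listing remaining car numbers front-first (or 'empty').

Step 1 [NS]: N:car1-GO,E:wait,S:car7-GO,W:wait | queues: N=2 E=2 S=0 W=2
Step 2 [NS]: N:car2-GO,E:wait,S:empty,W:wait | queues: N=1 E=2 S=0 W=2
Step 3 [NS]: N:car5-GO,E:wait,S:empty,W:wait | queues: N=0 E=2 S=0 W=2
Step 4 [EW]: N:wait,E:car6-GO,S:wait,W:car3-GO | queues: N=0 E=1 S=0 W=1
Step 5 [EW]: N:wait,E:car8-GO,S:wait,W:car4-GO | queues: N=0 E=0 S=0 W=0

N: empty
E: empty
S: empty
W: empty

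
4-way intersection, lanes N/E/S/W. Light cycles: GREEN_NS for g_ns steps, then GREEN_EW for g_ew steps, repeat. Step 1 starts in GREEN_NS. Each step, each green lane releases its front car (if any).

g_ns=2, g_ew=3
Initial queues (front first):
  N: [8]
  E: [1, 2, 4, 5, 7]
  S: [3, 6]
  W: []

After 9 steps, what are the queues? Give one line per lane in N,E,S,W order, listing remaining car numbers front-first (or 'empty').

Step 1 [NS]: N:car8-GO,E:wait,S:car3-GO,W:wait | queues: N=0 E=5 S=1 W=0
Step 2 [NS]: N:empty,E:wait,S:car6-GO,W:wait | queues: N=0 E=5 S=0 W=0
Step 3 [EW]: N:wait,E:car1-GO,S:wait,W:empty | queues: N=0 E=4 S=0 W=0
Step 4 [EW]: N:wait,E:car2-GO,S:wait,W:empty | queues: N=0 E=3 S=0 W=0
Step 5 [EW]: N:wait,E:car4-GO,S:wait,W:empty | queues: N=0 E=2 S=0 W=0
Step 6 [NS]: N:empty,E:wait,S:empty,W:wait | queues: N=0 E=2 S=0 W=0
Step 7 [NS]: N:empty,E:wait,S:empty,W:wait | queues: N=0 E=2 S=0 W=0
Step 8 [EW]: N:wait,E:car5-GO,S:wait,W:empty | queues: N=0 E=1 S=0 W=0
Step 9 [EW]: N:wait,E:car7-GO,S:wait,W:empty | queues: N=0 E=0 S=0 W=0

N: empty
E: empty
S: empty
W: empty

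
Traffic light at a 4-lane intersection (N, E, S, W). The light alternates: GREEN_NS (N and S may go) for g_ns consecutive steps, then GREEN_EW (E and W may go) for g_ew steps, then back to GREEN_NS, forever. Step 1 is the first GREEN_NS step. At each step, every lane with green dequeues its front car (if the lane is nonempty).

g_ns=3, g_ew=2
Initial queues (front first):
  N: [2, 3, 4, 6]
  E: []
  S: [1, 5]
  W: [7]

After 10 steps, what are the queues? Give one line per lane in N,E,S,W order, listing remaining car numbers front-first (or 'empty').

Step 1 [NS]: N:car2-GO,E:wait,S:car1-GO,W:wait | queues: N=3 E=0 S=1 W=1
Step 2 [NS]: N:car3-GO,E:wait,S:car5-GO,W:wait | queues: N=2 E=0 S=0 W=1
Step 3 [NS]: N:car4-GO,E:wait,S:empty,W:wait | queues: N=1 E=0 S=0 W=1
Step 4 [EW]: N:wait,E:empty,S:wait,W:car7-GO | queues: N=1 E=0 S=0 W=0
Step 5 [EW]: N:wait,E:empty,S:wait,W:empty | queues: N=1 E=0 S=0 W=0
Step 6 [NS]: N:car6-GO,E:wait,S:empty,W:wait | queues: N=0 E=0 S=0 W=0

N: empty
E: empty
S: empty
W: empty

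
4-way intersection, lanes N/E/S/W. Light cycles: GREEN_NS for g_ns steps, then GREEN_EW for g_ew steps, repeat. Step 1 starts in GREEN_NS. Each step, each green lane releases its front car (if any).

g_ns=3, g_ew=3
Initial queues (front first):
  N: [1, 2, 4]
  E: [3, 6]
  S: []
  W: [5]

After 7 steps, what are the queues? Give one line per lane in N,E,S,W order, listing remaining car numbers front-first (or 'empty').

Step 1 [NS]: N:car1-GO,E:wait,S:empty,W:wait | queues: N=2 E=2 S=0 W=1
Step 2 [NS]: N:car2-GO,E:wait,S:empty,W:wait | queues: N=1 E=2 S=0 W=1
Step 3 [NS]: N:car4-GO,E:wait,S:empty,W:wait | queues: N=0 E=2 S=0 W=1
Step 4 [EW]: N:wait,E:car3-GO,S:wait,W:car5-GO | queues: N=0 E=1 S=0 W=0
Step 5 [EW]: N:wait,E:car6-GO,S:wait,W:empty | queues: N=0 E=0 S=0 W=0

N: empty
E: empty
S: empty
W: empty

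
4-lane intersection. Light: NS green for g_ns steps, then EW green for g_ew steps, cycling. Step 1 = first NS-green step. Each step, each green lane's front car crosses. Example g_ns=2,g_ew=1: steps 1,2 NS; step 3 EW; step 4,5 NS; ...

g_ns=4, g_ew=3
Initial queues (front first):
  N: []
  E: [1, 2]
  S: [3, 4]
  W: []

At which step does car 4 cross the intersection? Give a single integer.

Step 1 [NS]: N:empty,E:wait,S:car3-GO,W:wait | queues: N=0 E=2 S=1 W=0
Step 2 [NS]: N:empty,E:wait,S:car4-GO,W:wait | queues: N=0 E=2 S=0 W=0
Step 3 [NS]: N:empty,E:wait,S:empty,W:wait | queues: N=0 E=2 S=0 W=0
Step 4 [NS]: N:empty,E:wait,S:empty,W:wait | queues: N=0 E=2 S=0 W=0
Step 5 [EW]: N:wait,E:car1-GO,S:wait,W:empty | queues: N=0 E=1 S=0 W=0
Step 6 [EW]: N:wait,E:car2-GO,S:wait,W:empty | queues: N=0 E=0 S=0 W=0
Car 4 crosses at step 2

2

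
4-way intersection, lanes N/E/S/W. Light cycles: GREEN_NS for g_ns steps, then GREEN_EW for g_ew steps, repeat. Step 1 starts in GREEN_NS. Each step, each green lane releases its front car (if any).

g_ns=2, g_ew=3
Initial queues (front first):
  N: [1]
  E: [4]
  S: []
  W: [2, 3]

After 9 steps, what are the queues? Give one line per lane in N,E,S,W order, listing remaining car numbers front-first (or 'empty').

Step 1 [NS]: N:car1-GO,E:wait,S:empty,W:wait | queues: N=0 E=1 S=0 W=2
Step 2 [NS]: N:empty,E:wait,S:empty,W:wait | queues: N=0 E=1 S=0 W=2
Step 3 [EW]: N:wait,E:car4-GO,S:wait,W:car2-GO | queues: N=0 E=0 S=0 W=1
Step 4 [EW]: N:wait,E:empty,S:wait,W:car3-GO | queues: N=0 E=0 S=0 W=0

N: empty
E: empty
S: empty
W: empty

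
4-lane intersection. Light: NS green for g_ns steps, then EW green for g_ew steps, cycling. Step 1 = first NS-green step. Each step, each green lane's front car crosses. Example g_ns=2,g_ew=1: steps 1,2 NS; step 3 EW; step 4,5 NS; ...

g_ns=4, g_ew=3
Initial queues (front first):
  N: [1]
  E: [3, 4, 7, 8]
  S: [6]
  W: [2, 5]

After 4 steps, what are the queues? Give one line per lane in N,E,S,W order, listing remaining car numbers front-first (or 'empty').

Step 1 [NS]: N:car1-GO,E:wait,S:car6-GO,W:wait | queues: N=0 E=4 S=0 W=2
Step 2 [NS]: N:empty,E:wait,S:empty,W:wait | queues: N=0 E=4 S=0 W=2
Step 3 [NS]: N:empty,E:wait,S:empty,W:wait | queues: N=0 E=4 S=0 W=2
Step 4 [NS]: N:empty,E:wait,S:empty,W:wait | queues: N=0 E=4 S=0 W=2

N: empty
E: 3 4 7 8
S: empty
W: 2 5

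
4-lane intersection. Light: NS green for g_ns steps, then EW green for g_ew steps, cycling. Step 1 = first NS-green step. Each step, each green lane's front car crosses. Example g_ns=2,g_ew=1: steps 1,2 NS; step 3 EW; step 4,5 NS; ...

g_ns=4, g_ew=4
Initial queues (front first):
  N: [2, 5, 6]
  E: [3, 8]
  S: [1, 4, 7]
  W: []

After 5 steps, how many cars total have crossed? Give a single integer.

Answer: 7

Derivation:
Step 1 [NS]: N:car2-GO,E:wait,S:car1-GO,W:wait | queues: N=2 E=2 S=2 W=0
Step 2 [NS]: N:car5-GO,E:wait,S:car4-GO,W:wait | queues: N=1 E=2 S=1 W=0
Step 3 [NS]: N:car6-GO,E:wait,S:car7-GO,W:wait | queues: N=0 E=2 S=0 W=0
Step 4 [NS]: N:empty,E:wait,S:empty,W:wait | queues: N=0 E=2 S=0 W=0
Step 5 [EW]: N:wait,E:car3-GO,S:wait,W:empty | queues: N=0 E=1 S=0 W=0
Cars crossed by step 5: 7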